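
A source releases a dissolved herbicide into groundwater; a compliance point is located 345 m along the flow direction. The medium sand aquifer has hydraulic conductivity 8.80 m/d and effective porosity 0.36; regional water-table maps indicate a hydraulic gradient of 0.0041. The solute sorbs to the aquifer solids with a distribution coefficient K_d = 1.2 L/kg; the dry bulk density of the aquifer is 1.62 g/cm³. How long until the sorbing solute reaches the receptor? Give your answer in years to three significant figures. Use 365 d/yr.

q = Ki = 8.80 × 0.0041 = 0.03608 m/d
v = Ki/n = 8.80·0.0041/0.36 = 0.1002 m/d
Retardation R = 1 + ρ_b·K_d/n = 1 + 1.62×1.2/0.36 = 6.400
Contaminant velocity v_c = v/R = 0.1002/6.400 = 0.01566 m/d
t = L/v_c = 345/0.01566 = 22030 d
   = 22030/365 = 60.4 yr

60.4 years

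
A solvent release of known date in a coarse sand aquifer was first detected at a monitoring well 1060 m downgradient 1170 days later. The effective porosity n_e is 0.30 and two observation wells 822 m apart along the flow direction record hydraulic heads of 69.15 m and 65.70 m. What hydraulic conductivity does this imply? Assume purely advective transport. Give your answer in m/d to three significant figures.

64.8 m/d

Hydraulic gradient i = (69.15 − 65.70) / 822 = 3.45 / 822 = 0.004197
v = L / t = 1060 / 1170 = 0.9060 m/d
K = v · n / i = 0.9060 × 0.30 / 0.004197 = 64.8 m/d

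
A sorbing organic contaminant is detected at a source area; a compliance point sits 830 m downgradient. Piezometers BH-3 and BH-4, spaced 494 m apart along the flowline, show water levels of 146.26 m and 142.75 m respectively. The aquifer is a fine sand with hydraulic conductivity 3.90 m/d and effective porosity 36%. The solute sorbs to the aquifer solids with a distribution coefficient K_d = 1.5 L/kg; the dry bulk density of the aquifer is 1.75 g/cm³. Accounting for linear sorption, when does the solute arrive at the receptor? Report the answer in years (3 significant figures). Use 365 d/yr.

Hydraulic gradient i = (146.26 − 142.75) / 494 = 3.51 / 494 = 0.007105
Specific discharge q = 3.90 × 0.007105 = 0.02771 m/d
v = Ki/n = 3.90·0.007105/0.36 = 0.07697 m/d
Retardation R = 1 + ρ_b·K_d/n = 1 + 1.75×1.5/0.36 = 8.292
Contaminant velocity v_c = v/R = 0.07697/8.292 = 0.009283 m/d
t = L/v_c = 830/0.009283 = 89410 d
   = 89410/365 = 245 yr

245 years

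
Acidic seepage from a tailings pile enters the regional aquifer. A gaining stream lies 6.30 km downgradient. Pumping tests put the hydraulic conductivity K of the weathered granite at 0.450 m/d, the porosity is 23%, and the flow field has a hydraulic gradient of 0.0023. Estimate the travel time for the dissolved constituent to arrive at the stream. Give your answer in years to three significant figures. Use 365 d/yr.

Specific discharge q = 0.450 × 0.0023 = 0.001035 m/d
Seepage velocity v = q / n = 0.001035 / 0.23 = 0.004500 m/d
L = 6.30 km = 6300 m
t = L / v = 6300 / 0.004500 = 1.400e6 d
   = 1.400e6 / 365 = 3840 yr

3840 years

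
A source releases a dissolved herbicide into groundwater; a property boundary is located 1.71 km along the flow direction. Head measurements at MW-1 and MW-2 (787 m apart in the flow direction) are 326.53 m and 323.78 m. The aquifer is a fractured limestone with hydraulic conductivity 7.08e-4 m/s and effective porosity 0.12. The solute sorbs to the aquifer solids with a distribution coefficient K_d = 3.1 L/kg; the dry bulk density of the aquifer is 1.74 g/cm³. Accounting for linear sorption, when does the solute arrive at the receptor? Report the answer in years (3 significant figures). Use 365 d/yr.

Hydraulic gradient i = (326.53 − 323.78) / 787 = 2.75 / 787 = 0.003494
K = 7.08e-4 m/s × 86400 s/d = 61.17 m/d
q = Ki = 61.17 × 0.003494 = 0.2137 m/d
v = Ki/n = 61.17·0.003494/0.12 = 1.781 m/d
Retardation R = 1 + ρ_b·K_d/n = 1 + 1.74×3.1/0.12 = 45.95
Contaminant velocity v_c = v/R = 1.781/45.95 = 0.03876 m/d
L = 1.71 km = 1710 m
t = L/v_c = 1710/0.03876 = 44110 d
   = 44110/365 = 121 yr

121 years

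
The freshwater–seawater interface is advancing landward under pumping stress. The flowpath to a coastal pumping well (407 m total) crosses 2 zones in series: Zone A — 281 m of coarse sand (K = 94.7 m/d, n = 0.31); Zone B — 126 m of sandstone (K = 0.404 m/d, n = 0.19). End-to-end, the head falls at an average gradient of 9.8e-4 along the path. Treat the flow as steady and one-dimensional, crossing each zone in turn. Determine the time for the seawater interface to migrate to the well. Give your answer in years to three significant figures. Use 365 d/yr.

240 years

For zones in series the flux q is common to all zones; the equivalent conductivity is the harmonic (thickness-weighted) mean, K_eq = L_total / Σ(L_j/K_j).
Σ(L/K) = 281/94.7 + 126/0.404 = 2.967 + 311.9 = 314.8 d
K_eq = L_total / Σ(L/K) = 407 / 314.8 = 1.293 m/d
q = K_eq · i = 1.293 × 9.8e-4 = 0.001267 m/d (same in every zone)
Zone A: v = q/n = 0.001267/0.31 = 0.004087 m/d → t_A = 281/0.004087 = 68760 d
Zone B: v = q/n = 0.001267/0.19 = 0.006668 m/d → t_B = 126/0.006668 = 18900 d
Total t = 68760 + 18900 = 87660 d
   = 87660 / 365 = 240 yr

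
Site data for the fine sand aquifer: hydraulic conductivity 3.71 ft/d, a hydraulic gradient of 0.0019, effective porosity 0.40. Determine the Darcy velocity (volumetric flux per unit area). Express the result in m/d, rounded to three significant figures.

0.00215 m/d

K = 3.71 ft/d × 0.3048 = 1.131 m/d
q = Ki = 1.131 × 0.0019 = 0.002149 m/d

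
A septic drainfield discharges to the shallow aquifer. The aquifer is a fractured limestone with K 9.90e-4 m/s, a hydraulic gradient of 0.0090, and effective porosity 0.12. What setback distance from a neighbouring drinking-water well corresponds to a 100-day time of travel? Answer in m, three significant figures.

642 m

K = 9.90e-4 m/s × 86400 s/d = 85.54 m/d
Specific discharge q = 85.54 × 0.0090 = 0.7698 m/d
Seepage velocity v = q / n = 0.7698 / 0.12 = 6.415 m/d
L = v × T = 6.415 × 100 = 641.5 m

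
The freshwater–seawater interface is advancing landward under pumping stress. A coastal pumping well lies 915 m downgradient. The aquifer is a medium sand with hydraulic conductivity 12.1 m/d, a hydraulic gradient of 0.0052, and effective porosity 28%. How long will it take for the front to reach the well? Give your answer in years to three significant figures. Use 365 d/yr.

Darcy flux q = K·i = 12.1 × 0.0052 = 0.06292 m/d
v_s = q/n_e = 0.06292/0.28 = 0.2247 m/d
t = L / v = 915 / 0.2247 = 4072 d
   = 4072 / 365 = 11.2 yr

11.2 years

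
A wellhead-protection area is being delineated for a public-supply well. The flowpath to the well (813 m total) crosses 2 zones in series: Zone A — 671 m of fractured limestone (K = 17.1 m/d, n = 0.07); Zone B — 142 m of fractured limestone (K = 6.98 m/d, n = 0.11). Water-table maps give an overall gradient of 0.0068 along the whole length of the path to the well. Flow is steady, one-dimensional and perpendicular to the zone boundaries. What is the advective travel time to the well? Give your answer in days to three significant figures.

675 days

Continuity: the same q passes through each zone, so ΔH = q·Σ(L_j/K_j) — the zones act as resistances in series.
Σ(L/K) = 671/17.1 + 142/6.98 = 39.24 + 20.34 = 59.58 d
K_eq = L_total / Σ(L/K) = 813 / 59.58 = 13.64 m/d
q = K_eq · i = 13.64 × 0.0068 = 0.09278 m/d (same in every zone)
Zone A: v = q/n = 0.09278/0.07 = 1.325 m/d → t_A = 671/1.325 = 506.2 d
Zone B: v = q/n = 0.09278/0.11 = 0.8435 m/d → t_B = 142/0.8435 = 168.3 d
Total t = 506.2 + 168.3 = 674.6 d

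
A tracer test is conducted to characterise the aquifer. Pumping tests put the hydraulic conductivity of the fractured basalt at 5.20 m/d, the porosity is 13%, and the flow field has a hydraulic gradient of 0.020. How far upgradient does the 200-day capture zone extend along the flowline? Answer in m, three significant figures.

160 m

Specific discharge q = 5.20 × 0.020 = 0.1040 m/d
Seepage velocity v = q / n = 0.1040 / 0.13 = 0.8000 m/d
L = v × T = 0.8000 × 200 = 160.0 m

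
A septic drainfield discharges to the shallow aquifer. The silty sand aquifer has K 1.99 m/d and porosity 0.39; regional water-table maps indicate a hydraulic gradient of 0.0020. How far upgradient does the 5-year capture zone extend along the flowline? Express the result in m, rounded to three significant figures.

Darcy flux q = K·i = 1.99 × 0.0020 = 0.003980 m/d
Seepage velocity v = q / n = 0.003980 / 0.39 = 0.01021 m/d
T = 5 yr × 365 = 1825 d
L = v × T = 0.01021 × 1825 = 18.62 m

18.6 m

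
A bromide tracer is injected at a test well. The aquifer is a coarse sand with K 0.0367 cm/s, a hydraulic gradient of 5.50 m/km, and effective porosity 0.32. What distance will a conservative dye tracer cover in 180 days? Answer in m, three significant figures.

98.1 m

K = 0.0367 cm/s × 864 = 31.71 m/d
Darcy flux q = K·i = 31.71 × 0.0055 = 0.1744 m/d
v_s = q/n_e = 0.1744/0.32 = 0.5450 m/d
L = v × T = 0.5450 × 180 = 98.10 m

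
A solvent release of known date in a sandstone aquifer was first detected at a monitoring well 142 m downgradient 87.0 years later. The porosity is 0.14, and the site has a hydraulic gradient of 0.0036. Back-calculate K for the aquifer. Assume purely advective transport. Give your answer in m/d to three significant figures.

0.174 m/d

t = 87.0 years = 31760 d
v = L / t = 142 / 31760 = 0.004472 m/d
K = v · n / i = 0.004472 × 0.14 / 0.0036 = 0.174 m/d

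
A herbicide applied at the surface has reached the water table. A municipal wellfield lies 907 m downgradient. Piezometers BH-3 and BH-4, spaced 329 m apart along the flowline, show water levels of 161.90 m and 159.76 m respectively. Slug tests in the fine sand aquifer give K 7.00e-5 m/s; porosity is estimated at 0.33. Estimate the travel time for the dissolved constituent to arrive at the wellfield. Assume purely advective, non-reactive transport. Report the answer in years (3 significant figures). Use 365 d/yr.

20.8 years

Hydraulic gradient i = (161.90 − 159.76) / 329 = 2.14 / 329 = 0.006505
K = 7.00e-5 m/s × 86400 s/d = 6.048 m/d
Darcy flux q = K·i = 6.048 × 0.006505 = 0.03934 m/d
v = Ki/n = 6.048·0.006505/0.33 = 0.1192 m/d
t = L / v = 907 / 0.1192 = 7608 d
   = 7608 / 365 = 20.8 yr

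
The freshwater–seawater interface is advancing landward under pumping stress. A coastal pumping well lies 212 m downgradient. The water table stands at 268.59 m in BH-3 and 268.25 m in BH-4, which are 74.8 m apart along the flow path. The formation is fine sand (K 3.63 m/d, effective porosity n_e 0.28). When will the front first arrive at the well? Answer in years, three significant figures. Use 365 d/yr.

Hydraulic gradient i = (268.59 − 268.25) / 74.8 = 0.34 / 74.8 = 0.004545
q = Ki = 3.63 × 0.004545 = 0.01650 m/d
Average linear velocity = 0.01650 / 0.28 = 0.05893 m/d
t = L / v = 212 / 0.05893 = 3598 d
   = 3598 / 365 = 9.86 yr

9.86 years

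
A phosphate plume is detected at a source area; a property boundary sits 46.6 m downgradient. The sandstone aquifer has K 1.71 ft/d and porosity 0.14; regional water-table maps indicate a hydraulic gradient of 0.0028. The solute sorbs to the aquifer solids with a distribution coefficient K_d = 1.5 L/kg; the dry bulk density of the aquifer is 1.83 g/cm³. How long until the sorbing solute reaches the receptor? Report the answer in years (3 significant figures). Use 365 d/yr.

K = 1.71 ft/d × 0.3048 = 0.5212 m/d
Darcy flux q = K·i = 0.5212 × 0.0028 = 0.001459 m/d
v = Ki/n = 0.5212·0.0028/0.14 = 0.01042 m/d
Retardation R = 1 + ρ_b·K_d/n = 1 + 1.83×1.5/0.14 = 20.61
Contaminant velocity v_c = v/R = 0.01042/20.61 = 5.059e-4 m/d
t = L/v_c = 46.6/5.059e-4 = 92120 d
   = 92120/365 = 252 yr

252 years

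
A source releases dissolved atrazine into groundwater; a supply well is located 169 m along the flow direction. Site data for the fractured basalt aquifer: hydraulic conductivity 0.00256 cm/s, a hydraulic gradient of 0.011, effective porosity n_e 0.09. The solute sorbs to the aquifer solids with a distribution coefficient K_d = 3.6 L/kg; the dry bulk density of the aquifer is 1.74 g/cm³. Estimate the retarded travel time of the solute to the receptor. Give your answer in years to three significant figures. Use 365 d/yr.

121 years

K = 0.00256 cm/s × 864 = 2.212 m/d
Specific discharge q = 2.212 × 0.011 = 0.02433 m/d
v_s = q/n_e = 0.02433/0.09 = 0.2703 m/d
Retardation R = 1 + ρ_b·K_d/n = 1 + 1.74×3.6/0.09 = 70.60
Contaminant velocity v_c = v/R = 0.2703/70.60 = 0.003829 m/d
t = L/v_c = 169/0.003829 = 44140 d
   = 44140/365 = 121 yr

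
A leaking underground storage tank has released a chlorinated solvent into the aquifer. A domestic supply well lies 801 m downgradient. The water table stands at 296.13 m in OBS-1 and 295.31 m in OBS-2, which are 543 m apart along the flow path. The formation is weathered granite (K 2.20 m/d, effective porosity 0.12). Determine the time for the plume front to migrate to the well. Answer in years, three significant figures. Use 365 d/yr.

79.3 years

Hydraulic gradient i = (296.13 − 295.31) / 543 = 0.82 / 543 = 0.001510
Darcy flux q = K·i = 2.20 × 0.001510 = 0.003322 m/d
Seepage velocity v = q / n = 0.003322 / 0.12 = 0.02769 m/d
t = L / v = 801 / 0.02769 = 28930 d
   = 28930 / 365 = 79.3 yr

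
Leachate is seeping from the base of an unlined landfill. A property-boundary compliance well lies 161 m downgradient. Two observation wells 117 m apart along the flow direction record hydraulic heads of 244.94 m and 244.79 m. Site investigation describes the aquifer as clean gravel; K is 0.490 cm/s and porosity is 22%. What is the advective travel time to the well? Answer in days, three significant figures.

65.3 days

Hydraulic gradient i = (244.94 − 244.79) / 117 = 0.15 / 117 = 0.001282
K = 0.490 cm/s × 864 = 423.4 m/d
q = Ki = 423.4 × 0.001282 = 0.5428 m/d
v_s = q/n_e = 0.5428/0.22 = 2.467 m/d
t = L / v = 161 / 2.467 = 65.26 d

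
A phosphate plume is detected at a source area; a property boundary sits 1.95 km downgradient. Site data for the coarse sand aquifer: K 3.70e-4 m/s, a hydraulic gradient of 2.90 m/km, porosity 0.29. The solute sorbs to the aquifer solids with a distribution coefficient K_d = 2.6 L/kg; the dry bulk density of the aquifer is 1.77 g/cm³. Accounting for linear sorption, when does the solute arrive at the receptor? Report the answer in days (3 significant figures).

K = 3.70e-4 m/s × 86400 s/d = 31.97 m/d
Darcy flux q = K·i = 31.97 × 0.0029 = 0.09271 m/d
v_s = q/n_e = 0.09271/0.29 = 0.3197 m/d
Retardation R = 1 + ρ_b·K_d/n = 1 + 1.77×2.6/0.29 = 16.87
Contaminant velocity v_c = v/R = 0.3197/16.87 = 0.01895 m/d
L = 1.95 km = 1950 m
t = L/v_c = 1950/0.01895 = 102900 d

103000 days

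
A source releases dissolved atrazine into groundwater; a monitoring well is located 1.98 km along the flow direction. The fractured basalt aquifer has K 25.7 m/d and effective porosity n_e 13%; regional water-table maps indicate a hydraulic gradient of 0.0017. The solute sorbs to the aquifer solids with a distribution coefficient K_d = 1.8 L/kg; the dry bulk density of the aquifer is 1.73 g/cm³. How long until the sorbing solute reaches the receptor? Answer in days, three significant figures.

Specific discharge q = 25.7 × 0.0017 = 0.04369 m/d
v = Ki/n = 25.7·0.0017/0.13 = 0.3361 m/d
Retardation R = 1 + ρ_b·K_d/n = 1 + 1.73×1.8/0.13 = 24.95
Contaminant velocity v_c = v/R = 0.3361/24.95 = 0.01347 m/d
L = 1.98 km = 1980 m
t = L/v_c = 1980/0.01347 = 147000 d

147000 days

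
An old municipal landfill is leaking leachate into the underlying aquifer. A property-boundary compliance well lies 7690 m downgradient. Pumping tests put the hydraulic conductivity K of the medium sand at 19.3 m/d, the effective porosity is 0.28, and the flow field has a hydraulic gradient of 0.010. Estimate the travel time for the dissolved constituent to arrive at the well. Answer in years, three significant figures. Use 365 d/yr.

q = Ki = 19.3 × 0.010 = 0.1930 m/d
Seepage velocity v = q / n = 0.1930 / 0.28 = 0.6893 m/d
t = L / v = 7690 / 0.6893 = 11160 d
   = 11160 / 365 = 30.6 yr

30.6 years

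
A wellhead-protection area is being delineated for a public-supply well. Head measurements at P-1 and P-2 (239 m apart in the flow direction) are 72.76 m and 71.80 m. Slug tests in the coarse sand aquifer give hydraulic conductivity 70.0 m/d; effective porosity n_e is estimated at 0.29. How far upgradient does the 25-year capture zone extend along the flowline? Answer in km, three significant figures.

8.85 km

Hydraulic gradient i = (72.76 − 71.80) / 239 = 0.96 / 239 = 0.004017
Specific discharge q = 70.0 × 0.004017 = 0.2812 m/d
v_s = q/n_e = 0.2812/0.29 = 0.9696 m/d
T = 25 yr × 365 = 9125 d
L = v × T = 0.9696 × 9125 = 8847 m
   = 8.85 km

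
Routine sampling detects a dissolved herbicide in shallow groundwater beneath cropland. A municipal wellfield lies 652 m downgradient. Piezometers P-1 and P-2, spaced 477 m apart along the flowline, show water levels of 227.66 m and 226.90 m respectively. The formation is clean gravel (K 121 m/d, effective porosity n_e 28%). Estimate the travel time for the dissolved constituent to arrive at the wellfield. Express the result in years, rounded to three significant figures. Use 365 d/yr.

Hydraulic gradient i = (227.66 − 226.90) / 477 = 0.76 / 477 = 0.001593
Darcy flux q = K·i = 121 × 0.001593 = 0.1928 m/d
Average linear velocity = 0.1928 / 0.28 = 0.6885 m/d
t = L / v = 652 / 0.6885 = 946.9 d
   = 946.9 / 365 = 2.59 yr

2.59 years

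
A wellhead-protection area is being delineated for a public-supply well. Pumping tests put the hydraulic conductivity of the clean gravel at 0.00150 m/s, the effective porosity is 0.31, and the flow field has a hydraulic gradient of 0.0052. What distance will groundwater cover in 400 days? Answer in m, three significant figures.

K = 0.00150 m/s × 86400 s/d = 129.6 m/d
q = Ki = 129.6 × 0.0052 = 0.6739 m/d
Seepage velocity v = q / n = 0.6739 / 0.31 = 2.174 m/d
L = v × T = 2.174 × 400 = 869.6 m

870 m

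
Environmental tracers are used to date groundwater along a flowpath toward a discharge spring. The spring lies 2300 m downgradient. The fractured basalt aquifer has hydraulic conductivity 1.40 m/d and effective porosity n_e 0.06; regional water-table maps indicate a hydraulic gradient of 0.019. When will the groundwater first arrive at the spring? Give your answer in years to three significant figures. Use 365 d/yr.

14.2 years

Darcy flux q = K·i = 1.40 × 0.019 = 0.02660 m/d
v_s = q/n_e = 0.02660/0.06 = 0.4433 m/d
t = L / v = 2300 / 0.4433 = 5188 d
   = 5188 / 365 = 14.2 yr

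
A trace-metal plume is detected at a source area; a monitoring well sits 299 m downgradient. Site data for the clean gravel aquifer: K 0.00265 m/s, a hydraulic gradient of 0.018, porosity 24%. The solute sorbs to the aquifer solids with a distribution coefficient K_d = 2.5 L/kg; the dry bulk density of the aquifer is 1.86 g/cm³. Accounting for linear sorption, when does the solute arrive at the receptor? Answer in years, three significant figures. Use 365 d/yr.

K = 0.00265 m/s × 86400 s/d = 229.0 m/d
Specific discharge q = 229.0 × 0.018 = 4.121 m/d
v_s = q/n_e = 4.121/0.24 = 17.17 m/d
Retardation R = 1 + ρ_b·K_d/n = 1 + 1.86×2.5/0.24 = 20.38
Contaminant velocity v_c = v/R = 17.17/20.38 = 0.8428 m/d
t = L/v_c = 299/0.8428 = 354.8 d
   = 354.8/365 = 0.972 yr

0.972 years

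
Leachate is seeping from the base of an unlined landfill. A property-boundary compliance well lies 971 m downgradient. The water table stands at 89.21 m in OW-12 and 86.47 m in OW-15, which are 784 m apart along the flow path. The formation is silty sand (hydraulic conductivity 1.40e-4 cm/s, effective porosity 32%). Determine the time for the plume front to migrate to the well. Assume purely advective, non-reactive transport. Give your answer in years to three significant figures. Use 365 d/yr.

2010 years

Hydraulic gradient i = (89.21 − 86.47) / 784 = 2.74 / 784 = 0.003495
K = 1.40e-4 cm/s × 864 = 0.1210 m/d
q = Ki = 0.1210 × 0.003495 = 4.227e-4 m/d
Average linear velocity = 4.227e-4 / 0.32 = 0.001321 m/d
t = L / v = 971 / 0.001321 = 735000 d
   = 735000 / 365 = 2010 yr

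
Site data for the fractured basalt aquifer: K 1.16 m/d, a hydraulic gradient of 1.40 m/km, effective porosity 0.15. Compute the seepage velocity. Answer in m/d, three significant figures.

Darcy flux q = K·i = 1.16 × 0.0014 = 0.001624 m/d
v = Ki/n = 1.16·0.0014/0.15 = 0.01083 m/d

0.0108 m/d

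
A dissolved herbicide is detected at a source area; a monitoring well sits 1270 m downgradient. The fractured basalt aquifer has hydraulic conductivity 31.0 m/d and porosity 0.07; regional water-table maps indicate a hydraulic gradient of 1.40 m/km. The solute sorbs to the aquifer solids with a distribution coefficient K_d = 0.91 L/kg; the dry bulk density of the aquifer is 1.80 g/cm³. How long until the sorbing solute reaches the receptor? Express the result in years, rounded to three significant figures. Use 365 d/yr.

137 years

Darcy flux q = K·i = 31.0 × 0.0014 = 0.04340 m/d
v_s = q/n_e = 0.04340/0.07 = 0.6200 m/d
Retardation R = 1 + ρ_b·K_d/n = 1 + 1.80×0.91/0.07 = 24.40
Contaminant velocity v_c = v/R = 0.6200/24.40 = 0.02541 m/d
t = L/v_c = 1270/0.02541 = 49980 d
   = 49980/365 = 137 yr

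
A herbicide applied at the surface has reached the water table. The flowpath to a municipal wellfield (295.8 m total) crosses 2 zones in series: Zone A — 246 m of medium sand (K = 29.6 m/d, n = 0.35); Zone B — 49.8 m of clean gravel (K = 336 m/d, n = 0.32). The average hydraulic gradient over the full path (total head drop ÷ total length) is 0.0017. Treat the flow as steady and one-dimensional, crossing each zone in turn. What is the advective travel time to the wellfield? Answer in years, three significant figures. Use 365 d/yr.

4.70 years

Continuity: the same q passes through each zone, so ΔH = q·Σ(L_j/K_j) — the zones act as resistances in series.
Σ(L/K) = 246/29.6 + 49.8/336 = 8.311 + 0.1482 = 8.459 d
K_eq = L_total / Σ(L/K) = 295.8 / 8.459 = 34.97 m/d
q = K_eq · i = 34.97 × 0.0017 = 0.05945 m/d (same in every zone)
Zone A: v = q/n = 0.05945/0.35 = 0.1698 m/d → t_A = 246/0.1698 = 1448 d
Zone B: v = q/n = 0.05945/0.32 = 0.1858 m/d → t_B = 49.8/0.1858 = 268.1 d
Total t = 1448 + 268.1 = 1716 d
   = 1716 / 365 = 4.70 yr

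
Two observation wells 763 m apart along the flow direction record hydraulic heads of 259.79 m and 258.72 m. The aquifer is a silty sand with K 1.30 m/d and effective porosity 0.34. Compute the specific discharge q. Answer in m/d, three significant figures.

0.00182 m/d

Hydraulic gradient i = (259.79 − 258.72) / 763 = 1.07 / 763 = 0.001402
Specific discharge q = 1.30 × 0.001402 = 0.001823 m/d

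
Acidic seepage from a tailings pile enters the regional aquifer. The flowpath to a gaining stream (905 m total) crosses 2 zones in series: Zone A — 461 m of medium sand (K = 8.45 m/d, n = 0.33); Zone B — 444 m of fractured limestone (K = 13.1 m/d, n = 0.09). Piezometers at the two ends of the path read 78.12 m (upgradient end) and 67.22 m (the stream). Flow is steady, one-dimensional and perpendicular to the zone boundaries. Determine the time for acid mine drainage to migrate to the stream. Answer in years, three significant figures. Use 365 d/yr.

4.27 years

Total head drop ΔH = 78.12 − 67.22 = 10.90 m
Continuity: the same q passes through each zone, so ΔH = q·Σ(L_j/K_j) — the zones act as resistances in series.
Σ(L/K) = 461/8.45 + 444/13.1 = 54.56 + 33.89 = 88.45 d
q = ΔH / Σ(L/K) = 10.90 / 88.45 = 0.1232 m/d (same in every zone)
Zone A: v = q/n = 0.1232/0.33 = 0.3734 m/d → t_A = 461/0.3734 = 1234 d
Zone B: v = q/n = 0.1232/0.09 = 1.369 m/d → t_B = 444/1.369 = 324.3 d
Total t = 1234 + 324.3 = 1559 d
   = 1559 / 365 = 4.27 yr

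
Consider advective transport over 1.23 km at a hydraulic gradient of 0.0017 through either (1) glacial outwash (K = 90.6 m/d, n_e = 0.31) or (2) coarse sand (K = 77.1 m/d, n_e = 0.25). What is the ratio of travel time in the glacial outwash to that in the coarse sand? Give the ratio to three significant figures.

Unit 1 (glacial outwash): v = 90.6×0.0017/0.31 = 0.4968 m/d, t = 1230/0.4968 = 2476 d
Unit 2 (coarse sand): v = 77.1×0.0017/0.25 = 0.5243 m/d, t = 1230/0.5243 = 2346 d
t(glacial outwash) / t(coarse sand) = 2476/2346 = 1.06

1.06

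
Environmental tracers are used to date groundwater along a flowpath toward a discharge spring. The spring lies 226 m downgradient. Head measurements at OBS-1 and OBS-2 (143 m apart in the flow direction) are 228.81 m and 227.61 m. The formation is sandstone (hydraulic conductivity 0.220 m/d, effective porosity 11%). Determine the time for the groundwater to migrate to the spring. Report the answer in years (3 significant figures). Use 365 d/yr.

Hydraulic gradient i = (228.81 − 227.61) / 143 = 1.20 / 143 = 0.008392
q = Ki = 0.220 × 0.008392 = 0.001846 m/d
Average linear velocity = 0.001846 / 0.11 = 0.01678 m/d
t = L / v = 226 / 0.01678 = 13470 d
   = 13470 / 365 = 36.9 yr

36.9 years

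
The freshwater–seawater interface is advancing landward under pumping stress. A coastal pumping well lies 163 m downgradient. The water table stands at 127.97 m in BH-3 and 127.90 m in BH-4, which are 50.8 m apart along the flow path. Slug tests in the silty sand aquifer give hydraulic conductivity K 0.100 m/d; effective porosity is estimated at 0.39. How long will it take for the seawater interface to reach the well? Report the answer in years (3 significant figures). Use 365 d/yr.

Hydraulic gradient i = (127.97 − 127.90) / 50.8 = 0.07 / 50.8 = 0.001378
Specific discharge q = 0.100 × 0.001378 = 1.378e-4 m/d
v_s = q/n_e = 1.378e-4/0.39 = 3.533e-4 m/d
t = L / v = 163 / 3.533e-4 = 461300 d
   = 461300 / 365 = 1260 yr

1260 years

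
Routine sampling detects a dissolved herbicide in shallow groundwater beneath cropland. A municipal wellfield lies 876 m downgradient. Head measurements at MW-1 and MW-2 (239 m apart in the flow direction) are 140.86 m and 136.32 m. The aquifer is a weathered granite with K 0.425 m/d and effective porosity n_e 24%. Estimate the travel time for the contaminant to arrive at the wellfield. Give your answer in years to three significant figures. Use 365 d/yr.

Hydraulic gradient i = (140.86 − 136.32) / 239 = 4.54 / 239 = 0.01900
Specific discharge q = 0.425 × 0.01900 = 0.008073 m/d
v_s = q/n_e = 0.008073/0.24 = 0.03364 m/d
t = L / v = 876 / 0.03364 = 26040 d
   = 26040 / 365 = 71.3 yr

71.3 years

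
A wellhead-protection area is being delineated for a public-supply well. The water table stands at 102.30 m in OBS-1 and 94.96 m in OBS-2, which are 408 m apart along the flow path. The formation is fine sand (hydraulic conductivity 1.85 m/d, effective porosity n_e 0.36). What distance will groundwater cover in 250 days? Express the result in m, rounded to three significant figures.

Hydraulic gradient i = (102.30 − 94.96) / 408 = 7.34 / 408 = 0.01799
Specific discharge q = 1.85 × 0.01799 = 0.03328 m/d
v = Ki/n = 1.85·0.01799/0.36 = 0.09245 m/d
L = v × T = 0.09245 × 250 = 23.11 m

23.1 m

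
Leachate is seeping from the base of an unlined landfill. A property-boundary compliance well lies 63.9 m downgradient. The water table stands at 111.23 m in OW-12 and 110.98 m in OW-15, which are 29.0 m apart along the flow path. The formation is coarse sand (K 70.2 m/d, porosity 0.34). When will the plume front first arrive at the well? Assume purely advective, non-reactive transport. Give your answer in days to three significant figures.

35.9 days

Hydraulic gradient i = (111.23 − 110.98) / 29.0 = 0.25 / 29.0 = 0.008621
Darcy flux q = K·i = 70.2 × 0.008621 = 0.6052 m/d
v = Ki/n = 70.2·0.008621/0.34 = 1.780 m/d
t = L / v = 63.9 / 1.780 = 35.90 d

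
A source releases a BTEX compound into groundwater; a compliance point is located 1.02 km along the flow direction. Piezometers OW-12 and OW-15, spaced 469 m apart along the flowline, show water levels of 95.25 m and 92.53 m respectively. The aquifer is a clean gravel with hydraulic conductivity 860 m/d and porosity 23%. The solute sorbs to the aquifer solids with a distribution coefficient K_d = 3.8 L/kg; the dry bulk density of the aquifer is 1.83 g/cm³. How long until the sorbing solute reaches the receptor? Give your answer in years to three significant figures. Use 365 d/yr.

Hydraulic gradient i = (95.25 − 92.53) / 469 = 2.72 / 469 = 0.005800
Specific discharge q = 860 × 0.005800 = 4.988 m/d
Seepage velocity v = q / n = 4.988 / 0.23 = 21.69 m/d
Retardation R = 1 + ρ_b·K_d/n = 1 + 1.83×3.8/0.23 = 31.23
Contaminant velocity v_c = v/R = 21.69/31.23 = 0.6943 m/d
L = 1.02 km = 1020 m
t = L/v_c = 1020/0.6943 = 1469 d
   = 1469/365 = 4.03 yr

4.03 years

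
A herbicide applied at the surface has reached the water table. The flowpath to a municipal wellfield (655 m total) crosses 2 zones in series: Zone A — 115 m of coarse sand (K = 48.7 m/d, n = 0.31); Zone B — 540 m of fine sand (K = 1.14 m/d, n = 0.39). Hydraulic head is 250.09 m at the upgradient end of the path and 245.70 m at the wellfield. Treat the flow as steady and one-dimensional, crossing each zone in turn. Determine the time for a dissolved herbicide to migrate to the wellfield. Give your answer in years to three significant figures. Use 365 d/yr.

Total head drop ΔH = 250.09 − 245.70 = 4.39 m
Steady 1-D flow in series ⇒ the Darcy flux q is identical in every zone and the zone head losses add (resistances L/K in series).
Σ(L/K) = 115/48.7 + 540/1.14 = 2.361 + 473.7 = 476.0 d
q = ΔH / Σ(L/K) = 4.39 / 476.0 = 0.009222 m/d (same in every zone)
Zone A: v = q/n = 0.009222/0.31 = 0.02975 m/d → t_A = 115/0.02975 = 3866 d
Zone B: v = q/n = 0.009222/0.39 = 0.02365 m/d → t_B = 540/0.02365 = 22840 d
Total t = 3866 + 22840 = 26700 d
   = 26700 / 365 = 73.2 yr

73.2 years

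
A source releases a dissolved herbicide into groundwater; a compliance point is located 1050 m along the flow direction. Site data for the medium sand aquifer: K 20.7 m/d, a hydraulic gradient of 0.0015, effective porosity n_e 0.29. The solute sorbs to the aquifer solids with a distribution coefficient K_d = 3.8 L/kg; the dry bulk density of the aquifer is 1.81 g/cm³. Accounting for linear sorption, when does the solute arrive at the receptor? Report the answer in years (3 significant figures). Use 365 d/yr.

664 years

Specific discharge q = 20.7 × 0.0015 = 0.03105 m/d
v_s = q/n_e = 0.03105/0.29 = 0.1071 m/d
Retardation R = 1 + ρ_b·K_d/n = 1 + 1.81×3.8/0.29 = 24.72
Contaminant velocity v_c = v/R = 0.1071/24.72 = 0.004332 m/d
t = L/v_c = 1050/0.004332 = 242400 d
   = 242400/365 = 664 yr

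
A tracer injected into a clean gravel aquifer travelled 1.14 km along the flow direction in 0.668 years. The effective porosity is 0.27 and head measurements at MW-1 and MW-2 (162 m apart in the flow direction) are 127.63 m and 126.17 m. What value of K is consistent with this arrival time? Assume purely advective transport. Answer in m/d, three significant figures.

140 m/d

Hydraulic gradient i = (127.63 − 126.17) / 162 = 1.46 / 162 = 0.009012
t = 0.668 years = 243.8 d
L = 1.14 km = 1140 m
v = L / t = 1140 / 243.8 = 4.676 m/d
K = v · n / i = 4.676 × 0.27 / 0.009012 = 140 m/d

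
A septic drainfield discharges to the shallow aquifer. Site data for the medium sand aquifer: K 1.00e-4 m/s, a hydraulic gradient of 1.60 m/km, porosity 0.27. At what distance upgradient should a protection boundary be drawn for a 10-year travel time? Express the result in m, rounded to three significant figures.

K = 1.00e-4 m/s × 86400 s/d = 8.640 m/d
Specific discharge q = 8.640 × 0.0016 = 0.01382 m/d
v_s = q/n_e = 0.01382/0.27 = 0.05120 m/d
T = 10 yr × 365 = 3650 d
L = v × T = 0.05120 × 3650 = 186.9 m

187 m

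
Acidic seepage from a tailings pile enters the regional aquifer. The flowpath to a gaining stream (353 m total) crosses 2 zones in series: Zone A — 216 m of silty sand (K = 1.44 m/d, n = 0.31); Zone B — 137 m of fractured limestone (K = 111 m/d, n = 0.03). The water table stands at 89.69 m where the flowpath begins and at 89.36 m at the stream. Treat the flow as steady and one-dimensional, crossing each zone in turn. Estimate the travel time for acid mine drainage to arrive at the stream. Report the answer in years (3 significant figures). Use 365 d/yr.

Total head drop ΔH = 89.69 − 89.36 = 0.33 m
Steady 1-D flow in series ⇒ the Darcy flux q is identical in every zone and the zone head losses add (resistances L/K in series).
Σ(L/K) = 216/1.44 + 137/111 = 150.0 + 1.234 = 151.2 d
q = ΔH / Σ(L/K) = 0.33 / 151.2 = 0.002182 m/d (same in every zone)
Zone A: v = q/n = 0.002182/0.31 = 0.007039 m/d → t_A = 216/0.007039 = 30690 d
Zone B: v = q/n = 0.002182/0.03 = 0.07273 m/d → t_B = 137/0.07273 = 1884 d
Total t = 30690 + 1884 = 32570 d
   = 32570 / 365 = 89.2 yr

89.2 years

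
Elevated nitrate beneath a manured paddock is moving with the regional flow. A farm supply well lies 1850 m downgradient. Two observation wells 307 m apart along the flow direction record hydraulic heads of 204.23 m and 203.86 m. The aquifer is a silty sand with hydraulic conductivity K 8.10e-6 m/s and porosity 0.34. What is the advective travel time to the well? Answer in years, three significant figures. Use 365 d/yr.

Hydraulic gradient i = (204.23 − 203.86) / 307 = 0.37 / 307 = 0.001205
K = 8.10e-6 m/s × 86400 s/d = 0.6998 m/d
Darcy flux q = K·i = 0.6998 × 0.001205 = 8.435e-4 m/d
Average linear velocity = 8.435e-4 / 0.34 = 0.002481 m/d
t = L / v = 1850 / 0.002481 = 745700 d
   = 745700 / 365 = 2040 yr

2040 years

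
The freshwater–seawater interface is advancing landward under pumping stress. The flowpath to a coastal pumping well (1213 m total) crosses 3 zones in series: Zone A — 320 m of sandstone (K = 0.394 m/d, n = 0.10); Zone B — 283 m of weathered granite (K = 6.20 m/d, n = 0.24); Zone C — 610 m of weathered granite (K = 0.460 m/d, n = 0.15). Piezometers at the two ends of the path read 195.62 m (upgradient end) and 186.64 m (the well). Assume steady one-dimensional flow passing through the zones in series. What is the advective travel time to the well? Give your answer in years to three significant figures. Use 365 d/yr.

Total head drop ΔH = 195.62 − 186.64 = 8.98 m
Steady 1-D flow in series ⇒ the Darcy flux q is identical in every zone and the zone head losses add (resistances L/K in series).
Σ(L/K) = 320/0.394 + 283/6.20 + 610/0.460 = 812.2 + 45.65 + 1326 = 2184 d
q = ΔH / Σ(L/K) = 8.98 / 2184 = 0.004112 m/d (same in every zone)
Zone A: v = q/n = 0.004112/0.10 = 0.04112 m/d → t_A = 320/0.04112 = 7782 d
Zone B: v = q/n = 0.004112/0.24 = 0.01713 m/d → t_B = 283/0.01713 = 16520 d
Zone C: v = q/n = 0.004112/0.15 = 0.02741 m/d → t_C = 610/0.02741 = 22250 d
Total t = 7782 + 16520 + 22250 = 46550 d
   = 46550 / 365 = 128 yr

128 years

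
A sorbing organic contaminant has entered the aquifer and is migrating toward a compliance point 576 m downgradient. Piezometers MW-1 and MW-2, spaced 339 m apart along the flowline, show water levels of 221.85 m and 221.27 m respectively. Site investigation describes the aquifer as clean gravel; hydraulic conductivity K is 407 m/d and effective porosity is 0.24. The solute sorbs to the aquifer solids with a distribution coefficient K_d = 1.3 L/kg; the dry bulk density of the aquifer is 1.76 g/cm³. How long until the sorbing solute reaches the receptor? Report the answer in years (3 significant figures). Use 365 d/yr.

5.73 years

Hydraulic gradient i = (221.85 − 221.27) / 339 = 0.58 / 339 = 0.001711
q = Ki = 407 × 0.001711 = 0.6963 m/d
v = Ki/n = 407·0.001711/0.24 = 2.901 m/d
Retardation R = 1 + ρ_b·K_d/n = 1 + 1.76×1.3/0.24 = 10.53
Contaminant velocity v_c = v/R = 2.901/10.53 = 0.2755 m/d
t = L/v_c = 576/0.2755 = 2091 d
   = 2091/365 = 5.73 yr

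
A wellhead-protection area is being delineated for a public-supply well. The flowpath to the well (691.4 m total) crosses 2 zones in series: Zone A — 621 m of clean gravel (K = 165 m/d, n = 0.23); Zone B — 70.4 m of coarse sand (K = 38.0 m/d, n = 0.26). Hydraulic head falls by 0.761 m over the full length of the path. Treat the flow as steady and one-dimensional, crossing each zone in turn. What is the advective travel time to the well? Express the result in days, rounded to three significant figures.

1190 days

Steady 1-D flow in series ⇒ the Darcy flux q is identical in every zone and the zone head losses add (resistances L/K in series).
Σ(L/K) = 621/165 + 70.4/38.0 = 3.764 + 1.853 = 5.616 d
q = ΔH / Σ(L/K) = 0.761 / 5.616 = 0.1355 m/d (same in every zone)
Zone A: v = q/n = 0.1355/0.23 = 0.5891 m/d → t_A = 621/0.5891 = 1054 d
Zone B: v = q/n = 0.1355/0.26 = 0.5212 m/d → t_B = 70.4/0.5212 = 135.1 d
Total t = 1054 + 135.1 = 1189 d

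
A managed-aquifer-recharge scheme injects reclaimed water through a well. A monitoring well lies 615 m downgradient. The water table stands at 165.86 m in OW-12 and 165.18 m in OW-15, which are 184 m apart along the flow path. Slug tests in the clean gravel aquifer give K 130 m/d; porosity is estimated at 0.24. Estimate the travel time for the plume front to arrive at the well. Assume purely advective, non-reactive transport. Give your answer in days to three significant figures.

Hydraulic gradient i = (165.86 − 165.18) / 184 = 0.68 / 184 = 0.003696
Darcy flux q = K·i = 130 × 0.003696 = 0.4804 m/d
v_s = q/n_e = 0.4804/0.24 = 2.002 m/d
t = L / v = 615 / 2.002 = 307.2 d

307 days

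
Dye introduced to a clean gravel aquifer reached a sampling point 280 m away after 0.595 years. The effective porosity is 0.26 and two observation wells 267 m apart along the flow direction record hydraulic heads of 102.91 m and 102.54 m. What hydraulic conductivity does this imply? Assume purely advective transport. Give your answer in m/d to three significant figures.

Hydraulic gradient i = (102.91 − 102.54) / 267 = 0.37 / 267 = 0.001386
t = 0.595 years = 217.2 d
v = L / t = 280 / 217.2 = 1.289 m/d
K = v · n / i = 1.289 × 0.26 / 0.001386 = 242 m/d

242 m/d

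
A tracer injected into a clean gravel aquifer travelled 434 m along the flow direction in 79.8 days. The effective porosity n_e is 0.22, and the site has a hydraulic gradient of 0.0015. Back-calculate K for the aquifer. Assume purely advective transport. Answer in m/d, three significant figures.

798 m/d

v = L / t = 434 / 79.8 = 5.439 m/d
K = v · n / i = 5.439 × 0.22 / 0.0015 = 798 m/d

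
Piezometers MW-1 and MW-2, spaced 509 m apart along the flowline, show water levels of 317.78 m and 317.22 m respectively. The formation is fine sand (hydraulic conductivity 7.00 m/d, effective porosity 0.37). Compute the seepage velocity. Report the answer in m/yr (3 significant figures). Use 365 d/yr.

Hydraulic gradient i = (317.78 − 317.22) / 509 = 0.56 / 509 = 0.001100
Specific discharge q = 7.00 × 0.001100 = 0.007701 m/d
v_s = q/n_e = 0.007701/0.37 = 0.02081 m/d
   = 0.02081 × 365 = 7.60 m/yr

7.60 m/yr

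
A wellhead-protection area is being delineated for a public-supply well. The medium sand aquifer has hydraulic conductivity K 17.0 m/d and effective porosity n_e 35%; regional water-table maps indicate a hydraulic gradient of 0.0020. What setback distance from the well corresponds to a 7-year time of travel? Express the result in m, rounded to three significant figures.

q = Ki = 17.0 × 0.0020 = 0.03400 m/d
Average linear velocity = 0.03400 / 0.35 = 0.09714 m/d
T = 7 yr × 365 = 2555 d
L = v × T = 0.09714 × 2555 = 248.2 m

248 m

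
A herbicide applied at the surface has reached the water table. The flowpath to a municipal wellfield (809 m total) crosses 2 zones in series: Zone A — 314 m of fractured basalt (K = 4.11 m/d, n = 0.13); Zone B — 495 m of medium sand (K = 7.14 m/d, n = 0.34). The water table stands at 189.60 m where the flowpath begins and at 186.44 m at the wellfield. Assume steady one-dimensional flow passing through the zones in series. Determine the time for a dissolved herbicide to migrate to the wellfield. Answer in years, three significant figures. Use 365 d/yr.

26.4 years

Total head drop ΔH = 189.60 − 186.44 = 3.16 m
Steady 1-D flow in series ⇒ the Darcy flux q is identical in every zone and the zone head losses add (resistances L/K in series).
Σ(L/K) = 314/4.11 + 495/7.14 = 76.40 + 69.33 = 145.7 d
q = ΔH / Σ(L/K) = 3.16 / 145.7 = 0.02168 m/d (same in every zone)
Zone A: v = q/n = 0.02168/0.13 = 0.1668 m/d → t_A = 314/0.1668 = 1882 d
Zone B: v = q/n = 0.02168/0.34 = 0.06378 m/d → t_B = 495/0.06378 = 7761 d
Total t = 1882 + 7761 = 9644 d
   = 9644 / 365 = 26.4 yr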